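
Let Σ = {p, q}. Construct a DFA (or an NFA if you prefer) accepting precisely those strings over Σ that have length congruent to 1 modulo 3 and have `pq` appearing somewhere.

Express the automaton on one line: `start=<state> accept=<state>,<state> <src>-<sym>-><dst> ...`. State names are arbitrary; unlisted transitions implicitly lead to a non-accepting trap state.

start=S0 accept=S8 S0-p->S1 S0-q->S2 S1-p->S3 S1-q->S4 S2-p->S3 S2-q->S5 S3-p->S6 S3-q->S7 S4-p->S7 S4-q->S7 S5-p->S6 S5-q->S0 S6-p->S1 S6-q->S8 S7-p->S8 S7-q->S8 S8-p->S4 S8-q->S4

Build one automaton per condition and run them in lockstep. One (3 states) tracks the input length modulo 3; the other (3 states) tracks whether and how much of `pq` has been seen. Each combined state is a pair, one component from each; accept when both components accept.
9 states suffice.
        p   q  
>  S0   S1  S2 
   S1   S3  S4 
   S2   S3  S5 
   S3   S6  S7 
   S4   S7  S7 
   S5   S6  S0 
   S6   S1  S8 
   S7   S8  S8 
 * S8   S4  S4 
(> = start, * = accepting)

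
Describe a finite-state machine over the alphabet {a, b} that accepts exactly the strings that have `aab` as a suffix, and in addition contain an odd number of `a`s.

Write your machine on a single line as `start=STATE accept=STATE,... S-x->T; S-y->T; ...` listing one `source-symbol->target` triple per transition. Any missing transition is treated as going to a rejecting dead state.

Run two small machines in parallel and take their product. The first has 4 states tracking how much of the suffix `aab` has currently been matched; the second has 2 states tracking the count of `a`s modulo 2. A product state is a pair (one from each), accepting exactly when both do.
An 8-state machine:
        a   b  
>  s0   s1  s0 
   s1   s2  s3 
   s2   s4  s5 
   s3   s6  s3 
   s4   s2  s7 
   s5   s1  s0 
   s6   s4  s0 
 * s7   s6  s3 
(> = start, * = accepting)

start=s0; accept=s7; s0-a->s1; s0-b->s0; s1-a->s2; s1-b->s3; s2-a->s4; s2-b->s5; s3-a->s6; s3-b->s3; s4-a->s2; s4-b->s7; s5-a->s1; s5-b->s0; s6-a->s4; s6-b->s0; s7-a->s6; s7-b->s3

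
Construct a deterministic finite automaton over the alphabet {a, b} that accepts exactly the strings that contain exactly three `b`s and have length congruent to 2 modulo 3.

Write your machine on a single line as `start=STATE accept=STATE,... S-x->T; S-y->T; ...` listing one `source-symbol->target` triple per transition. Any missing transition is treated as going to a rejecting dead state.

Handle the two conditions separately and then intersect. One (5 states) tracks the count of `b`s, saturating at 4; the other (3 states) tracks the input length modulo 3. Each combined state is a pair, one component from each; accept when both components accept. Minimizing collapses redundant product states.
With 13 states:
          a    b  
>  q0     q1   q2 
   q1     q3   q4 
   q2     q4   q5 
   q3     q0   q6 
   q4     q6   q7 
   q5     q7   q8 
   q6     q2   q9 
   q7     q9  q10 
   q8    q10  q11 
   q9     q5  q12 
   q10   q12  q11 
   q11   q11  q11 
 * q12    q8  q11 
(> = start, * = accepting)

start=q0; accept=q12; q0-a->q1; q0-b->q2; q1-a->q3; q1-b->q4; q2-a->q4; q2-b->q5; q3-a->q0; q3-b->q6; q4-a->q6; q4-b->q7; q5-a->q7; q5-b->q8; q6-a->q2; q6-b->q9; q7-a->q9; q7-b->q10; q8-a->q10; q8-b->q11; q9-a->q5; q9-b->q12; q10-a->q12; q10-b->q11; q11-a->q11; q11-b->q11; q12-a->q8; q12-b->q11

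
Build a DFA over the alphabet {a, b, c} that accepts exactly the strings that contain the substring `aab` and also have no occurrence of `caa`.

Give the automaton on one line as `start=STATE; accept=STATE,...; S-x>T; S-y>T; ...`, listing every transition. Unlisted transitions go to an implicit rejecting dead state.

Run two small machines in parallel and take their product. The first has 4 states tracking whether and how much of `aab` has been seen; the second has 4 states tracking partial matches of the forbidden pattern `caa`. A product state is a pair (one from each), accepting exactly when both do. Minimizing collapses redundant product states.
9 states suffice.
        a   b   c  
>  s0   s1  s0  s2 
   s1   s3  s0  s2 
   s2   s4  s0  s2 
   s3   s3  s5  s2 
   s4   s6  s0  s2 
 * s5   s5  s5  s7 
   s6   s6  s6  s6 
 * s7   s8  s5  s7 
 * s8   s6  s5  s7 
(> = start, * = accepting)

start=s0; accept=s5,s7,s8; s0-a>s1; s0-b>s0; s0-c>s2; s1-a>s3; s1-b>s0; s1-c>s2; s2-a>s4; s2-b>s0; s2-c>s2; s3-a>s3; s3-b>s5; s3-c>s2; s4-a>s6; s4-b>s0; s4-c>s2; s5-a>s5; s5-b>s5; s5-c>s7; s6-a>s6; s6-b>s6; s6-c>s6; s7-a>s8; s7-b>s5; s7-c>s7; s8-a>s6; s8-b>s5; s8-c>s7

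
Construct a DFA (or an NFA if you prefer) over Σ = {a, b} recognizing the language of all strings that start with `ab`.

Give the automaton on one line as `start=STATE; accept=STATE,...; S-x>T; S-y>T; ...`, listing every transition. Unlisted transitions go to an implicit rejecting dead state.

start=s0; accept=s2; s0-a>s1; s0-b>s3; s1-a>s3; s1-b>s2; s2-a>s2; s2-b>s2; s3-a>s3; s3-b>s3

Walk along `ab` while the input agrees: from s0 take `a` to s1, and so on. Any deviation drops to the rejecting sink s3. Once s2 is reached the prefix is confirmed and every continuation is accepted.
A 4-state machine:
        a   b  
>  s0   s1  s3 
   s1   s3  s2 
 * s2   s2  s2 
   s3   s3  s3 
(> = start, * = accepting)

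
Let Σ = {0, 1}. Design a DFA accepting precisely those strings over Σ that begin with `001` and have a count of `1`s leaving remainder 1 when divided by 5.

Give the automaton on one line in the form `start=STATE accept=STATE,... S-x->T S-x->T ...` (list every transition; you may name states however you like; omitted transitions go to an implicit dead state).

start=s0 accept=s6 s0-0->s1 s0-1->s2 s1-0->s3 s1-1->s2 s2-0->s2 s2-1->s4 s3-0->s5 s3-1->s6 s4-0->s4 s4-1->s7 s5-0->s5 s5-1->s2 s6-0->s6 s6-1->s8 s7-0->s7 s7-1->s9 s8-0->s8 s8-1->s10 s9-0->s9 s9-1->s5 s10-0->s10 s10-1->s11 s11-0->s11 s11-1->s12 s12-0->s12 s12-1->s6

Handle the two conditions separately and then intersect. One (5 states) tracks whether the input so far still matches the prefix `001`; the other (5 states) tracks the count of `1`s modulo 5. Each combined state is a pair, one component from each; accept when both components accept.
          0    1  
>  s0     s1   s2 
   s1     s3   s2 
   s2     s2   s4 
   s3     s5   s6 
   s4     s4   s7 
   s5     s5   s2 
 * s6     s6   s8 
   s7     s7   s9 
   s8     s8  s10 
   s9     s9   s5 
   s10   s10  s11 
   s11   s11  s12 
   s12   s12   s6 
(> = start, * = accepting)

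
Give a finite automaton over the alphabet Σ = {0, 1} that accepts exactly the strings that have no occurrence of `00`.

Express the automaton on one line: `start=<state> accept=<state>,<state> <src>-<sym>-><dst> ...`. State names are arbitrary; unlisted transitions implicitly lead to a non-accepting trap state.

Track partial matches of the forbidden pattern `00`. State q2 is a dead state reached once `00` has occurred; every other state accepts. q0 means no part of `00` is currently matched.
        0   1  
>* q0   q1  q0 
 * q1   q2  q0 
   q2   q2  q2 
(> = start, * = accepting)

start=q0 accept=q0,q1 q0-0->q1 q0-1->q0 q1-0->q2 q1-1->q0 q2-0->q2 q2-1->q2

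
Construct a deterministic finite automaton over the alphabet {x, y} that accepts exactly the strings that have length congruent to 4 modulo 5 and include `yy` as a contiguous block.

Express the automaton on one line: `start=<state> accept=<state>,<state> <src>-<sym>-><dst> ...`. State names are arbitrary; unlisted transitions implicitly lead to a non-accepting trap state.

start=A accept=L A-x->B A-y->C B-x->D B-y->E C-x->D C-y->F D-x->G D-y->H E-x->G E-y->I F-x->I F-y->I G-x->J G-y->K H-x->J H-y->L I-x->L I-y->L J-x->A J-y->M K-x->A K-y->N L-x->N L-y->N M-x->B M-y->O N-x->O N-y->O O-x->F O-y->F

Build one automaton per condition and run them in lockstep. One (5 states) tracks the input length modulo 5; the other (3 states) tracks whether and how much of `yy` has been seen. Each combined state is a pair, one component from each; accept when both components accept.
15 states suffice.
       x  y 
>  A   B  C 
   B   D  E 
   C   D  F 
   D   G  H 
   E   G  I 
   F   I  I 
   G   J  K 
   H   J  L 
   I   L  L 
   J   A  M 
   K   A  N 
 * L   N  N 
   M   B  O 
   N   O  O 
   O   F  F 
(> = start, * = accepting)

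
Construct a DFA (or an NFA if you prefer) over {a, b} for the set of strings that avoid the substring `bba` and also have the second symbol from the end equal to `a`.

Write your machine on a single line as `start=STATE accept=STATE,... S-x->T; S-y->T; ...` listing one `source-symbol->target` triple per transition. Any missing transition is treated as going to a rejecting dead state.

start=S0; accept=S3,S4; S0-a->S1; S0-b->S2; S1-a->S3; S1-b->S4; S2-a->S5; S2-b->S6; S3-a->S3; S3-b->S4; S4-a->S5; S4-b->S6; S5-a->S3; S5-b->S4; S6-a->S7; S6-b->S6; S7-a->S8; S7-b->S9; S8-a->S8; S8-b->S9; S9-a->S7; S9-b->S10; S10-a->S7; S10-b->S10

Handle the two conditions separately and then intersect. The first has 4 states tracking partial matches of the forbidden pattern `bba`; the second has 7 states tracking the last 2 symbols read. A product state is a pair (one from each), accepting exactly when both do.
With 11 states:
          a    b  
>  S0     S1   S2 
   S1     S3   S4 
   S2     S5   S6 
 * S3     S3   S4 
 * S4     S5   S6 
   S5     S3   S4 
   S6     S7   S6 
   S7     S8   S9 
   S8     S8   S9 
   S9     S7  S10 
   S10    S7  S10 
(> = start, * = accepting)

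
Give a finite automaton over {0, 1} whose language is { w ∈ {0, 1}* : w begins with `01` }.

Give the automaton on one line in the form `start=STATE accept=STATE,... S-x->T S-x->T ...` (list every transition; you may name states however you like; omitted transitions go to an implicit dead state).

Check the first 2 symbols one by one: q0 through q1 record how many have matched `01` so far; any wrong symbol goes to the dead state q3. After all 2 match we enter the accepting sink q2.
A 4-state machine:
        0   1  
>  q0   q1  q3 
   q1   q3  q2 
 * q2   q2  q2 
   q3   q3  q3 
(> = start, * = accepting)

start=q0 accept=q2 q0-0->q1 q0-1->q3 q1-0->q3 q1-1->q2 q2-0->q2 q2-1->q2 q3-0->q3 q3-1->q3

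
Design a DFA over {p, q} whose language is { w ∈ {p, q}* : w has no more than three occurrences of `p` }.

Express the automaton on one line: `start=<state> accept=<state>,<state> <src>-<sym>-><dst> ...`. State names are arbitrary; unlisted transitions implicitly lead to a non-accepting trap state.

Only the number of `p`s matters, and only up to 4. Make a chain S0 → S1 → S2 → S3 → S4 advanced by each `p` (with S4 absorbing); every other symbol self-loops. The accepting set is {S0, S1, S2, S3}.
A 5-state machine:
        p   q  
>* S0   S1  S0 
 * S1   S2  S1 
 * S2   S3  S2 
 * S3   S4  S3 
   S4   S4  S4 
(> = start, * = accepting)

start=S0 accept=S0,S1,S2,S3 S0-p->S1 S0-q->S0 S1-p->S2 S1-q->S1 S2-p->S3 S2-q->S2 S3-p->S4 S3-q->S3 S4-p->S4 S4-q->S4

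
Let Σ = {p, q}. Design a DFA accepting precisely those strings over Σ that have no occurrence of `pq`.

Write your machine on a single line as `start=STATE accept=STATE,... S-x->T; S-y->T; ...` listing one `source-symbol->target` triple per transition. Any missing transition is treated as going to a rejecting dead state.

start=s0; accept=s0,s1; s0-p->s1; s0-q->s0; s1-p->s1; s1-q->s2; s2-p->s2; s2-q->s2

This is the complement of 'contains `pq`'. Use the same substring-matching states — s0 through s2 holding how much of `pq` has just been matched — but flip the accepting set: everything except the trap s2 accepts.
With 3 states:
        p   q  
>* s0   s1  s0 
 * s1   s1  s2 
   s2   s2  s2 
(> = start, * = accepting)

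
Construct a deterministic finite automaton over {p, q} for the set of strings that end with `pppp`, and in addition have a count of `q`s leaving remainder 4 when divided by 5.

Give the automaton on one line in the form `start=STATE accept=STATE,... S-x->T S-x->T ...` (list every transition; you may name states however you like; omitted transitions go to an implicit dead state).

start=S0 accept=S8 S0-p->S0 S0-q->S1 S1-p->S1 S1-q->S2 S2-p->S2 S2-q->S3 S3-p->S3 S3-q->S4 S4-p->S5 S4-q->S0 S5-p->S6 S5-q->S0 S6-p->S7 S6-q->S0 S7-p->S8 S7-q->S0 S8-p->S8 S8-q->S0

Build one automaton per condition and run them in lockstep. One (5 states) tracks how much of the suffix `pppp` has currently been matched; the other (5 states) tracks the count of `q`s modulo 5. Each combined state is a pair, one component from each; accept when both components accept. After merging equivalent states the machine shrinks.
        p   q  
>  S0   S0  S1 
   S1   S1  S2 
   S2   S2  S3 
   S3   S3  S4 
   S4   S5  S0 
   S5   S6  S0 
   S6   S7  S0 
   S7   S8  S0 
 * S8   S8  S0 
(> = start, * = accepting)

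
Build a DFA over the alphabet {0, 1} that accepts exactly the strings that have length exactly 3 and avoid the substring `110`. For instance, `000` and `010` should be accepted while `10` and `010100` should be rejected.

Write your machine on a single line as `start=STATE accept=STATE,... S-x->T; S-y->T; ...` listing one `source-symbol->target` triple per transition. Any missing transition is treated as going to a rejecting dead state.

Handle the two conditions separately and then intersect. The first has 5 states tracking the input length, saturating at 4; the second has 4 states tracking partial matches of the forbidden pattern `110`. A product state is a pair (one from each), accepting exactly when both do.
          0    1  
>  q0     q1   q2 
   q1     q3   q4 
   q2     q3   q5 
   q3     q6   q7 
   q4     q6   q8 
   q5     q9   q8 
 * q6    q10  q11 
 * q7    q10  q12 
 * q8    q13  q12 
   q9    q13  q13 
   q10   q10  q11 
   q11   q10  q12 
   q12   q13  q12 
   q13   q13  q13 
(> = start, * = accepting)

start=q0; accept=q6,q7,q8; q0-0->q1; q0-1->q2; q1-0->q3; q1-1->q4; q2-0->q3; q2-1->q5; q3-0->q6; q3-1->q7; q4-0->q6; q4-1->q8; q5-0->q9; q5-1->q8; q6-0->q10; q6-1->q11; q7-0->q10; q7-1->q12; q8-0->q13; q8-1->q12; q9-0->q13; q9-1->q13; q10-0->q10; q10-1->q11; q11-0->q10; q11-1->q12; q12-0->q13; q12-1->q12; q13-0->q13; q13-1->q13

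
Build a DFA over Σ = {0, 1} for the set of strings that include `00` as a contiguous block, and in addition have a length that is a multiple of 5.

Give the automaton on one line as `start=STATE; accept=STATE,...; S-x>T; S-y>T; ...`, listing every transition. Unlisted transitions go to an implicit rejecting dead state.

Handle the two conditions separately and then intersect. The first has 3 states tracking whether and how much of `00` has been seen; the second has 5 states tracking the input length modulo 5. A product state is a pair (one from each), accepting exactly when both do.
15 states suffice.
       0  1 
>  A   B  C 
   B   D  E 
   C   F  E 
   D   G  G 
   E   H  I 
   F   G  I 
   G   J  J 
   H   J  K 
   I   L  K 
   J   M  M 
   K   N  A 
   L   M  A 
 * M   O  O 
   N   O  C 
   O   D  D 
(> = start, * = accepting)

start=A; accept=M; A-0>B; A-1>C; B-0>D; B-1>E; C-0>F; C-1>E; D-0>G; D-1>G; E-0>H; E-1>I; F-0>G; F-1>I; G-0>J; G-1>J; H-0>J; H-1>K; I-0>L; I-1>K; J-0>M; J-1>M; K-0>N; K-1>A; L-0>M; L-1>A; M-0>O; M-1>O; N-0>O; N-1>C; O-0>D; O-1>D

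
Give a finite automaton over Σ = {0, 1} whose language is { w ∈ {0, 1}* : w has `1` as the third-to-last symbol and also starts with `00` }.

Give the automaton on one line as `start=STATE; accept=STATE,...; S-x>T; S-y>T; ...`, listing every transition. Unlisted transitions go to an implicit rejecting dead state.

start=A; accept=H,I,J,K; A-0>B; A-1>C; B-0>D; B-1>C; C-0>C; C-1>C; D-0>D; D-1>E; E-0>F; E-1>G; F-0>H; F-1>I; G-0>J; G-1>K; H-0>D; H-1>E; I-0>F; I-1>G; J-0>H; J-1>I; K-0>J; K-1>K

Handle the two conditions separately and then intersect. The first has 15 states tracking the last 3 symbols read; the second has 4 states tracking whether the input so far still matches the prefix `00`. A product state is a pair (one from each), accepting exactly when both do. Equivalent product states are then merged.
With 11 states:
       0  1 
>  A   B  C 
   B   D  C 
   C   C  C 
   D   D  E 
   E   F  G 
   F   H  I 
   G   J  K 
 * H   D  E 
 * I   F  G 
 * J   H  I 
 * K   J  K 
(> = start, * = accepting)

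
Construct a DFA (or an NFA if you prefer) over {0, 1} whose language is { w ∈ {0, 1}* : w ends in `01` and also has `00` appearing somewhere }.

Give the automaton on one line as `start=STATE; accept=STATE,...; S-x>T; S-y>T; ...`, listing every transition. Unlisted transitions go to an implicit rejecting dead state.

Handle the two conditions separately and then intersect. The first has 3 states tracking how much of the suffix `01` has currently been matched; the second has 3 states tracking whether and how much of `00` has been seen. A product state is a pair (one from each), accepting exactly when both do.
6 states suffice.
        0   1  
>  q0   q1  q0 
   q1   q2  q3 
   q2   q2  q4 
   q3   q1  q0 
 * q4   q2  q5 
   q5   q2  q5 
(> = start, * = accepting)

start=q0; accept=q4; q0-0>q1; q0-1>q0; q1-0>q2; q1-1>q3; q2-0>q2; q2-1>q4; q3-0>q1; q3-1>q0; q4-0>q2; q4-1>q5; q5-0>q2; q5-1>q5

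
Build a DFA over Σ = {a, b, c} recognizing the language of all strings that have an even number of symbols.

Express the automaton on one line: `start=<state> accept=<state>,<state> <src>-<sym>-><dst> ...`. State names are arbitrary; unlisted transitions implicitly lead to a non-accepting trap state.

Only the length mod 2 matters, so use a 2-cycle: from any state, every input symbol moves to the next state, wrapping q1 back to q0. Mark q0 accepting.
        a   b   c  
>* q0   q1  q1  q1 
   q1   q0  q0  q0 
(> = start, * = accepting)

start=q0 accept=q0 q0-a->q1 q0-b->q1 q0-c->q1 q1-a->q0 q1-b->q0 q1-c->q0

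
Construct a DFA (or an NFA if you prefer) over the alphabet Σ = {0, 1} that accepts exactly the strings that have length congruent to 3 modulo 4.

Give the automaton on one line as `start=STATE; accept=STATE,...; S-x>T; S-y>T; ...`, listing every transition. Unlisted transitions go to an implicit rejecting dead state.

Only the length mod 4 matters, so use a 4-cycle: from any state, every input symbol moves to the next state, wrapping q3 back to q0. Mark q3 accepting.
        0   1  
>  q0   q1  q1 
   q1   q2  q2 
   q2   q3  q3 
 * q3   q0  q0 
(> = start, * = accepting)

start=q0; accept=q3; q0-0>q1; q0-1>q1; q1-0>q2; q1-1>q2; q2-0>q3; q2-1>q3; q3-0>q0; q3-1>q0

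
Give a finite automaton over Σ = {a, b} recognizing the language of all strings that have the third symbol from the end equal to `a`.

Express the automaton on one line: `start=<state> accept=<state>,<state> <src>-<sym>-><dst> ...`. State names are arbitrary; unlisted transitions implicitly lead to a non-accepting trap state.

start=S0 accept=S7,S8,S9,S10 S0-a->S1 S0-b->S2 S1-a->S3 S1-b->S4 S2-a->S5 S2-b->S6 S3-a->S7 S3-b->S8 S4-a->S9 S4-b->S10 S5-a->S11 S5-b->S12 S6-a->S13 S6-b->S14 S7-a->S7 S7-b->S8 S8-a->S9 S8-b->S10 S9-a->S11 S9-b->S12 S10-a->S13 S10-b->S14 S11-a->S7 S11-b->S8 S12-a->S9 S12-b->S10 S13-a->S11 S13-b->S12 S14-a->S13 S14-b->S14

Because acceptance depends on a position counted from the end, the machine has to buffer the most recent 3 symbols. Make each state the string of the last up-to-3 symbols read; on input `x` shift the window left and append `x`. Accept when the buffered window has length 3 and begins with `a`.
15 states suffice.
          a    b  
>  S0     S1   S2 
   S1     S3   S4 
   S2     S5   S6 
   S3     S7   S8 
   S4     S9  S10 
   S5    S11  S12 
   S6    S13  S14 
 * S7     S7   S8 
 * S8     S9  S10 
 * S9    S11  S12 
 * S10   S13  S14 
   S11    S7   S8 
   S12    S9  S10 
   S13   S11  S12 
   S14   S13  S14 
(> = start, * = accepting)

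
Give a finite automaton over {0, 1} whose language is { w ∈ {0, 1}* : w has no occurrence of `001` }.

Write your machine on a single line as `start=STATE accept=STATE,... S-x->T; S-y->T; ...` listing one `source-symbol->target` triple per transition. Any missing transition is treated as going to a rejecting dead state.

This is the complement of 'contains `001`'. Use the same substring-matching states — A through D holding how much of `001` has just been matched — but flip the accepting set: everything except the trap D accepts.
A 4-state machine:
       0  1 
>* A   B  A 
 * B   C  A 
 * C   C  D 
   D   D  D 
(> = start, * = accepting)

start=A; accept=A,B,C; A-0->B; A-1->A; B-0->C; B-1->A; C-0->C; C-1->D; D-0->D; D-1->D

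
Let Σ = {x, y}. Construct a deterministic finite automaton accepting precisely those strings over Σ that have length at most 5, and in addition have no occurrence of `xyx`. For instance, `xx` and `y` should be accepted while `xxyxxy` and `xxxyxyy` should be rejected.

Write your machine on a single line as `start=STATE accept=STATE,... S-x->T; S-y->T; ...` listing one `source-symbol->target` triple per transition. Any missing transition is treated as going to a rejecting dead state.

start=q0; accept=q0,q1,q2,q3,q4,q5,q6,q7,q9,q10,q11,q13,q14,q15,q17; q0-x->q1; q0-y->q2; q1-x->q3; q1-y->q4; q2-x->q3; q2-y->q5; q3-x->q6; q3-y->q7; q4-x->q8; q4-y->q9; q5-x->q6; q5-y->q9; q6-x->q10; q6-y->q11; q7-x->q12; q7-y->q13; q8-x->q12; q8-y->q12; q9-x->q10; q9-y->q13; q10-x->q14; q10-y->q15; q11-x->q16; q11-y->q17; q12-x->q16; q12-y->q16; q13-x->q14; q13-y->q17; q14-x->q18; q14-y->q19; q15-x->q20; q15-y->q21; q16-x->q20; q16-y->q20; q17-x->q18; q17-y->q21; q18-x->q18; q18-y->q19; q19-x->q20; q19-y->q21; q20-x->q20; q20-y->q20; q21-x->q18; q21-y->q21

Build one automaton per condition and run them in lockstep. The first has 7 states tracking the input length, saturating at 6; the second has 4 states tracking partial matches of the forbidden pattern `xyx`. A product state is a pair (one from each), accepting exactly when both do.
With 22 states:
          x    y  
>* q0     q1   q2 
 * q1     q3   q4 
 * q2     q3   q5 
 * q3     q6   q7 
 * q4     q8   q9 
 * q5     q6   q9 
 * q6    q10  q11 
 * q7    q12  q13 
   q8    q12  q12 
 * q9    q10  q13 
 * q10   q14  q15 
 * q11   q16  q17 
   q12   q16  q16 
 * q13   q14  q17 
 * q14   q18  q19 
 * q15   q20  q21 
   q16   q20  q20 
 * q17   q18  q21 
   q18   q18  q19 
   q19   q20  q21 
   q20   q20  q20 
   q21   q18  q21 
(> = start, * = accepting)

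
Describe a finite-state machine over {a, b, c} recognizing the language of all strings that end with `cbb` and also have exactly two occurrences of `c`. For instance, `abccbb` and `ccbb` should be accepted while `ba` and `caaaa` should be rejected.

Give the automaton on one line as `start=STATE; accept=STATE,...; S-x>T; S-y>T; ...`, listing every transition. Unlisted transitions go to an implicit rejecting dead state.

Run two small machines in parallel and take their product. The first has 4 states tracking how much of the suffix `cbb` has currently been matched; the second has 4 states tracking the count of `c`s, saturating at 3. A product state is a pair (one from each), accepting exactly when both do.
          a    b    c  
>  S0     S0   S0   S1 
   S1     S2   S3   S4 
   S2     S2   S2   S4 
   S3     S2   S5   S4 
   S4     S6   S7   S8 
   S5     S2   S2   S4 
   S6     S6   S6   S8 
   S7     S6   S9   S8 
   S8    S10  S11   S8 
 * S9     S6   S6   S8 
   S10   S10  S10   S8 
   S11   S10  S12   S8 
   S12   S10  S10   S8 
(> = start, * = accepting)

start=S0; accept=S9; S0-a>S0; S0-b>S0; S0-c>S1; S1-a>S2; S1-b>S3; S1-c>S4; S2-a>S2; S2-b>S2; S2-c>S4; S3-a>S2; S3-b>S5; S3-c>S4; S4-a>S6; S4-b>S7; S4-c>S8; S5-a>S2; S5-b>S2; S5-c>S4; S6-a>S6; S6-b>S6; S6-c>S8; S7-a>S6; S7-b>S9; S7-c>S8; S8-a>S10; S8-b>S11; S8-c>S8; S9-a>S6; S9-b>S6; S9-c>S8; S10-a>S10; S10-b>S10; S10-c>S8; S11-a>S10; S11-b>S12; S11-c>S8; S12-a>S10; S12-b>S10; S12-c>S8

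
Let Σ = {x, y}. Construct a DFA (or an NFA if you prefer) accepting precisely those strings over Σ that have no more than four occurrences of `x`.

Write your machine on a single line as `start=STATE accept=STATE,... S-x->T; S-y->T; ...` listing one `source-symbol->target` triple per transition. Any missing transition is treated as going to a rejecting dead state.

start=s0; accept=s0,s1,s2,s3,s4; s0-x->s1; s0-y->s0; s1-x->s2; s1-y->s1; s2-x->s3; s2-y->s2; s3-x->s4; s3-y->s3; s4-x->s5; s4-y->s4; s5-x->s5; s5-y->s5

Only the number of `x`s matters, and only up to 5. Make a chain s0 → s1 → s2 → s3 → s4 → s5 advanced by each `x` (with s5 absorbing); every other symbol self-loops. The accepting set is {s0, s1, s2, s3, s4}.
        x   y  
>* s0   s1  s0 
 * s1   s2  s1 
 * s2   s3  s2 
 * s3   s4  s3 
 * s4   s5  s4 
   s5   s5  s5 
(> = start, * = accepting)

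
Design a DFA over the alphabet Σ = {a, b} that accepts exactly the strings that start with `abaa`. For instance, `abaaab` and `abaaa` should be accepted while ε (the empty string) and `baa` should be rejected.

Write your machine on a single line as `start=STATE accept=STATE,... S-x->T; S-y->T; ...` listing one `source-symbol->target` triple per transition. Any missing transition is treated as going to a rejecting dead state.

Walk along `abaa` while the input agrees: from s0 take `a` to s1, and so on. Any deviation drops to the rejecting sink s5. Once s4 is reached the prefix is confirmed and every continuation is accepted.
With 6 states:
        a   b  
>  s0   s1  s5 
   s1   s5  s2 
   s2   s3  s5 
   s3   s4  s5 
 * s4   s4  s4 
   s5   s5  s5 
(> = start, * = accepting)

start=s0; accept=s4; s0-a->s1; s0-b->s5; s1-a->s5; s1-b->s2; s2-a->s3; s2-b->s5; s3-a->s4; s3-b->s5; s4-a->s4; s4-b->s4; s5-a->s5; s5-b->s5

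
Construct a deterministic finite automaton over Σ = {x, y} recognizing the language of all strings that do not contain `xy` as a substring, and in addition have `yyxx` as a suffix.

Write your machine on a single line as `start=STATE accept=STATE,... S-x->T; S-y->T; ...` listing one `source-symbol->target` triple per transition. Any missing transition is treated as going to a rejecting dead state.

Build one automaton per condition and run them in lockstep. One (3 states) tracks partial matches of the forbidden pattern `xy`; the other (5 states) tracks how much of the suffix `yyxx` has currently been matched. Each combined state is a pair, one component from each; accept when both components accept. Equivalent product states are then merged.
With 6 states:
        x   y  
>  s0   s1  s2 
   s1   s1  s1 
   s2   s1  s3 
   s3   s4  s3 
   s4   s5  s1 
 * s5   s1  s1 
(> = start, * = accepting)

start=s0; accept=s5; s0-x->s1; s0-y->s2; s1-x->s1; s1-y->s1; s2-x->s1; s2-y->s3; s3-x->s4; s3-y->s3; s4-x->s5; s4-y->s1; s5-x->s1; s5-y->s1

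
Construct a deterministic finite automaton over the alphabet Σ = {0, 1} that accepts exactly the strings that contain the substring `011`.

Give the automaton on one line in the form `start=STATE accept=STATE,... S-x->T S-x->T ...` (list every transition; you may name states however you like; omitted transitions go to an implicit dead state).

Track how much of `011` has been matched so far: state S0 is no progress, S3 is the absorbing accept state reached once `011` has occurred. Intermediate states record partial matches; on a mismatch, fall back to the longest reusable overlap.
A 4-state machine:
        0   1  
>  S0   S1  S0 
   S1   S1  S2 
   S2   S1  S3 
 * S3   S3  S3 
(> = start, * = accepting)

start=S0 accept=S3 S0-0->S1 S0-1->S0 S1-0->S1 S1-1->S2 S2-0->S1 S2-1->S3 S3-0->S3 S3-1->S3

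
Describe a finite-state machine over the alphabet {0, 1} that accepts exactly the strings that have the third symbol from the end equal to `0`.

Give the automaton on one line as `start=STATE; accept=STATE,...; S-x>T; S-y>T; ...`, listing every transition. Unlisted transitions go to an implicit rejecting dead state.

A DFA must remember the last 3 symbols (since which symbol is third-to-last isn't known until the input ends). Use one state per possible window of the last ≤3 symbols; accept from those whose window starts with `0`.
          0    1  
>  S0     S1   S2 
   S1     S3   S4 
   S2     S5   S6 
   S3     S7   S8 
   S4     S9  S10 
   S5    S11  S12 
   S6    S13  S14 
 * S7     S7   S8 
 * S8     S9  S10 
 * S9    S11  S12 
 * S10   S13  S14 
   S11    S7   S8 
   S12    S9  S10 
   S13   S11  S12 
   S14   S13  S14 
(> = start, * = accepting)

start=S0; accept=S7,S8,S9,S10; S0-0>S1; S0-1>S2; S1-0>S3; S1-1>S4; S2-0>S5; S2-1>S6; S3-0>S7; S3-1>S8; S4-0>S9; S4-1>S10; S5-0>S11; S5-1>S12; S6-0>S13; S6-1>S14; S7-0>S7; S7-1>S8; S8-0>S9; S8-1>S10; S9-0>S11; S9-1>S12; S10-0>S13; S10-1>S14; S11-0>S7; S11-1>S8; S12-0>S9; S12-1>S10; S13-0>S11; S13-1>S12; S14-0>S13; S14-1>S14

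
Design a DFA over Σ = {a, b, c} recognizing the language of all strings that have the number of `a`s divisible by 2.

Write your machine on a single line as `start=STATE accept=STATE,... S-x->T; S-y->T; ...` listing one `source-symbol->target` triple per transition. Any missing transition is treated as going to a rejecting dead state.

Keep the running count of `a`s modulo 2: each `a` advances along the cycle s0 → s1 → s0 while other symbols loop. Accept at s0.
        a   b   c  
>* s0   s1  s0  s0 
   s1   s0  s1  s1 
(> = start, * = accepting)

start=s0; accept=s0; s0-a->s1; s0-b->s0; s0-c->s0; s1-a->s0; s1-b->s1; s1-c->s1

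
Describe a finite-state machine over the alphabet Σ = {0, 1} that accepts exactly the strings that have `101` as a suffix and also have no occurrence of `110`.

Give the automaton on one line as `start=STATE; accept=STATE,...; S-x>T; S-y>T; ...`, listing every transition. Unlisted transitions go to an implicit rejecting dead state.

Handle the two conditions separately and then intersect. One (4 states) tracks how much of the suffix `101` has currently been matched; the other (4 states) tracks partial matches of the forbidden pattern `110`. Each combined state is a pair, one component from each; accept when both components accept. Equivalent product states are then merged.
        0   1  
>  q0   q0  q1 
   q1   q2  q3 
   q2   q0  q4 
   q3   q3  q3 
 * q4   q2  q3 
(> = start, * = accepting)

start=q0; accept=q4; q0-0>q0; q0-1>q1; q1-0>q2; q1-1>q3; q2-0>q0; q2-1>q4; q3-0>q3; q3-1>q3; q4-0>q2; q4-1>q3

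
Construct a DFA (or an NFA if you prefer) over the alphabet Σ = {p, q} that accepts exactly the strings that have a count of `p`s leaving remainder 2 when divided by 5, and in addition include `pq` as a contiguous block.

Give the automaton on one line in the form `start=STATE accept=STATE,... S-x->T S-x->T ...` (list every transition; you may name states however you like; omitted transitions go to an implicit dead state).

start=s0 accept=s5 s0-p->s1 s0-q->s0 s1-p->s2 s1-q->s3 s2-p->s4 s2-q->s5 s3-p->s5 s3-q->s3 s4-p->s6 s4-q->s7 s5-p->s7 s5-q->s5 s6-p->s8 s6-q->s9 s7-p->s9 s7-q->s7 s8-p->s1 s8-q->s10 s9-p->s10 s9-q->s9 s10-p->s3 s10-q->s10

Run two small machines in parallel and take their product. The first has 5 states tracking the count of `p`s modulo 5; the second has 3 states tracking whether and how much of `pq` has been seen. A product state is a pair (one from each), accepting exactly when both do.
          p    q  
>  s0     s1   s0 
   s1     s2   s3 
   s2     s4   s5 
   s3     s5   s3 
   s4     s6   s7 
 * s5     s7   s5 
   s6     s8   s9 
   s7     s9   s7 
   s8     s1  s10 
   s9    s10   s9 
   s10    s3  s10 
(> = start, * = accepting)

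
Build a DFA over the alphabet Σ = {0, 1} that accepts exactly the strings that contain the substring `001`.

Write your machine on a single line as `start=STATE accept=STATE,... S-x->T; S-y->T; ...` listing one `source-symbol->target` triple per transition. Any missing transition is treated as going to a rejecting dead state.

States s0..s2 record the length of the longest prefix of `001` that matches the current input suffix. Reaching s3 means `001` has been seen, and we stay there forever. Accept from s3.
        0   1  
>  s0   s1  s0 
   s1   s2  s0 
   s2   s2  s3 
 * s3   s3  s3 
(> = start, * = accepting)

start=s0; accept=s3; s0-0->s1; s0-1->s0; s1-0->s2; s1-1->s0; s2-0->s2; s2-1->s3; s3-0->s3; s3-1->s3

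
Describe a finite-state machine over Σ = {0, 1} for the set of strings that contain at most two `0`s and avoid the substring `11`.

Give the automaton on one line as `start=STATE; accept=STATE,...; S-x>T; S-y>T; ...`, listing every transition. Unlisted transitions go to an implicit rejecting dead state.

Build one automaton per condition and run them in lockstep. One (4 states) tracks the count of `0`s, saturating at 3; the other (3 states) tracks partial matches of the forbidden pattern `11`. Each combined state is a pair, one component from each; accept when both components accept. Equivalent product states are then merged.
       0  1 
>* A   B  C 
 * B   D  E 
 * C   B  F 
 * D   F  G 
 * E   D  F 
   F   F  F 
 * G   F  F 
(> = start, * = accepting)

start=A; accept=A,B,C,D,E,G; A-0>B; A-1>C; B-0>D; B-1>E; C-0>B; C-1>F; D-0>F; D-1>G; E-0>D; E-1>F; F-0>F; F-1>F; G-0>F; G-1>F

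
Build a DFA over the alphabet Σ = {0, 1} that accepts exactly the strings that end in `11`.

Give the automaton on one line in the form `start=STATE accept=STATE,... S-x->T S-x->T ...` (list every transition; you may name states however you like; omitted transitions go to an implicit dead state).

Remember how much of `11` the current input suffix matches. State q0 means no match yet; q1 means the last symbol is `1`; q2 means the last 2 symbols are `11`. Only q2 accepts. On a mismatch, fall back to the longest proper suffix that is still a prefix of `11`.
With 3 states:
        0   1  
>  q0   q0  q1 
   q1   q0  q2 
 * q2   q0  q2 
(> = start, * = accepting)

start=q0 accept=q2 q0-0->q0 q0-1->q1 q1-0->q0 q1-1->q2 q2-0->q0 q2-1->q2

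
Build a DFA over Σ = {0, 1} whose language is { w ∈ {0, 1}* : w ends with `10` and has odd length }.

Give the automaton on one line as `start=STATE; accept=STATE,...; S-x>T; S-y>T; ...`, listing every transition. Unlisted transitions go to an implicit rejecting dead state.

start=A; accept=D; A-0>B; A-1>B; B-0>A; B-1>C; C-0>D; C-1>B; D-0>A; D-1>C

Build one automaton per condition and run them in lockstep. One (3 states) tracks how much of the suffix `10` has currently been matched; the other (2 states) tracks the input length modulo 2. Each combined state is a pair, one component from each; accept when both components accept. After merging equivalent states the machine shrinks.
       0  1 
>  A   B  B 
   B   A  C 
   C   D  B 
 * D   A  C 
(> = start, * = accepting)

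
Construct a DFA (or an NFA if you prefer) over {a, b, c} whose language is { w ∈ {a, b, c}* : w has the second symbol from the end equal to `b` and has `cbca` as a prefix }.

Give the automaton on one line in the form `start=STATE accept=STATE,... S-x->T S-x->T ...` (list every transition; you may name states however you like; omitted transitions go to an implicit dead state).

start=S0 accept=S7,S8 S0-a->S1 S0-b->S1 S0-c->S2 S1-a->S1 S1-b->S1 S1-c->S1 S2-a->S1 S2-b->S3 S2-c->S1 S3-a->S1 S3-b->S1 S3-c->S4 S4-a->S5 S4-b->S1 S4-c->S1 S5-a->S5 S5-b->S6 S5-c->S5 S6-a->S7 S6-b->S8 S6-c->S7 S7-a->S5 S7-b->S6 S7-c->S5 S8-a->S7 S8-b->S8 S8-c->S7

Build one automaton per condition and run them in lockstep. The first has 13 states tracking the last 2 symbols read; the second has 6 states tracking whether the input so far still matches the prefix `cbca`. A product state is a pair (one from each), accepting exactly when both do. Minimizing collapses redundant product states.
        a   b   c  
>  S0   S1  S1  S2 
   S1   S1  S1  S1 
   S2   S1  S3  S1 
   S3   S1  S1  S4 
   S4   S5  S1  S1 
   S5   S5  S6  S5 
   S6   S7  S8  S7 
 * S7   S5  S6  S5 
 * S8   S7  S8  S7 
(> = start, * = accepting)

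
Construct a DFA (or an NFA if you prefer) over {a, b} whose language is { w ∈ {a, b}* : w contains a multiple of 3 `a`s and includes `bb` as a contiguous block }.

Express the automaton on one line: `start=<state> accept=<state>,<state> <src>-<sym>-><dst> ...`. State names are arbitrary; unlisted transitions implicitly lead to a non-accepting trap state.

Run two small machines in parallel and take their product. One (3 states) tracks the count of `a`s modulo 3; the other (3 states) tracks whether and how much of `bb` has been seen. Each combined state is a pair, one component from each; accept when both components accept.
With 9 states:
        a   b  
>  q0   q1  q2 
   q1   q3  q4 
   q2   q1  q5 
   q3   q0  q6 
   q4   q3  q7 
 * q5   q7  q5 
   q6   q0  q8 
   q7   q8  q7 
   q8   q5  q8 
(> = start, * = accepting)

start=q0 accept=q5 q0-a->q1 q0-b->q2 q1-a->q3 q1-b->q4 q2-a->q1 q2-b->q5 q3-a->q0 q3-b->q6 q4-a->q3 q4-b->q7 q5-a->q7 q5-b->q5 q6-a->q0 q6-b->q8 q7-a->q8 q7-b->q7 q8-a->q5 q8-b->q8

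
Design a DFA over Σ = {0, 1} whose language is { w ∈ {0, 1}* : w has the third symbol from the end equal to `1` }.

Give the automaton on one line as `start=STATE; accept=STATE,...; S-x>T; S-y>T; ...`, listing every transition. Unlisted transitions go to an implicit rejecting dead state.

A DFA must remember the last 3 symbols (since which symbol is third-to-last isn't known until the input ends). Use one state per possible window of the last ≤3 symbols; accept from those whose window starts with `1`.
          0    1  
>  s0     s1   s2 
   s1     s3   s4 
   s2     s5   s6 
   s3     s7   s8 
   s4     s9  s10 
   s5    s11  s12 
   s6    s13  s14 
   s7     s7   s8 
   s8     s9  s10 
   s9    s11  s12 
   s10   s13  s14 
 * s11    s7   s8 
 * s12    s9  s10 
 * s13   s11  s12 
 * s14   s13  s14 
(> = start, * = accepting)

start=s0; accept=s11,s12,s13,s14; s0-0>s1; s0-1>s2; s1-0>s3; s1-1>s4; s2-0>s5; s2-1>s6; s3-0>s7; s3-1>s8; s4-0>s9; s4-1>s10; s5-0>s11; s5-1>s12; s6-0>s13; s6-1>s14; s7-0>s7; s7-1>s8; s8-0>s9; s8-1>s10; s9-0>s11; s9-1>s12; s10-0>s13; s10-1>s14; s11-0>s7; s11-1>s8; s12-0>s9; s12-1>s10; s13-0>s11; s13-1>s12; s14-0>s13; s14-1>s14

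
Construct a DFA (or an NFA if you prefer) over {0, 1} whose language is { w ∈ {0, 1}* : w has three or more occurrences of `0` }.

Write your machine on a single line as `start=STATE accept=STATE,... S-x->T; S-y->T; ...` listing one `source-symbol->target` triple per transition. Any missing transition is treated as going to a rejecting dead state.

Count `0`s, saturating at 4: states A through D mean 0 through 3 `0`s seen; E means more than 3. Each `0` increments (capped at E); other symbols loop. Accept from {D, E}.
A 5-state machine:
       0  1 
>  A   B  A 
   B   C  B 
   C   D  C 
 * D   E  D 
 * E   E  E 
(> = start, * = accepting)

start=A; accept=D,E; A-0->B; A-1->A; B-0->C; B-1->B; C-0->D; C-1->C; D-0->E; D-1->D; E-0->E; E-1->E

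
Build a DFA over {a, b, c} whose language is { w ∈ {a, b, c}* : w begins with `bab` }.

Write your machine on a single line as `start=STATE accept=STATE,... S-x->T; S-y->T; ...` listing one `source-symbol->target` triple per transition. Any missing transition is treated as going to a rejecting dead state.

Walk along `bab` while the input agrees: from S0 take `b` to S1, and so on. Any deviation drops to the rejecting sink S4. Once S3 is reached the prefix is confirmed and every continuation is accepted.
5 states suffice.
        a   b   c  
>  S0   S4  S1  S4 
   S1   S2  S4  S4 
   S2   S4  S3  S4 
 * S3   S3  S3  S3 
   S4   S4  S4  S4 
(> = start, * = accepting)

start=S0; accept=S3; S0-a->S4; S0-b->S1; S0-c->S4; S1-a->S2; S1-b->S4; S1-c->S4; S2-a->S4; S2-b->S3; S2-c->S4; S3-a->S3; S3-b->S3; S3-c->S3; S4-a->S4; S4-b->S4; S4-c->S4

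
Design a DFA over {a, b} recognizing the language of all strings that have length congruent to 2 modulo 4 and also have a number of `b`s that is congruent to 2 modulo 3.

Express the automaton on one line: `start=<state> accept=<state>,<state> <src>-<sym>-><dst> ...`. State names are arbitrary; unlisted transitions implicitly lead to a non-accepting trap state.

start=S0 accept=S5 S0-a->S1 S0-b->S2 S1-a->S3 S1-b->S4 S2-a->S4 S2-b->S5 S3-a->S6 S3-b->S7 S4-a->S7 S4-b->S8 S5-a->S8 S5-b->S6 S6-a->S0 S6-b->S9 S7-a->S9 S7-b->S10 S8-a->S10 S8-b->S0 S9-a->S2 S9-b->S11 S10-a->S11 S10-b->S1 S11-a->S5 S11-b->S3

Handle the two conditions separately and then intersect. One (4 states) tracks the input length modulo 4; the other (3 states) tracks the count of `b`s modulo 3. Each combined state is a pair, one component from each; accept when both components accept.
          a    b  
>  S0     S1   S2 
   S1     S3   S4 
   S2     S4   S5 
   S3     S6   S7 
   S4     S7   S8 
 * S5     S8   S6 
   S6     S0   S9 
   S7     S9  S10 
   S8    S10   S0 
   S9     S2  S11 
   S10   S11   S1 
   S11    S5   S3 
(> = start, * = accepting)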